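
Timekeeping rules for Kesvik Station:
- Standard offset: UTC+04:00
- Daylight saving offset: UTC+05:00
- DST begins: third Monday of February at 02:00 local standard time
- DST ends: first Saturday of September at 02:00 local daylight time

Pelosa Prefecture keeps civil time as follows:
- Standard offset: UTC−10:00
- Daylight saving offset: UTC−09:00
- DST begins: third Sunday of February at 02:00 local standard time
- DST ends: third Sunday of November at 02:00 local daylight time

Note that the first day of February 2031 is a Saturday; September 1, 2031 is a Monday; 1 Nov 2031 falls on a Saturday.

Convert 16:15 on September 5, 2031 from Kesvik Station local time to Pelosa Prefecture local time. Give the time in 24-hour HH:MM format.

1 February 2031 is a Saturday, so the first Monday is February 3 and the third is February 17.
1 September 2031 is a Monday, so the first Saturday is September 6.
Daylight saving runs 17 February – 6 September; September 5, 2031 is inside that window, so Kesvik Station is at UTC+05:00.
16:15 Kesvik Station − 5h = 11:15 UTC.
1 February 2031 is a Saturday, so the first Sunday is February 2 and the third is February 16.
1 November 2031 is a Saturday, so the first Sunday is November 2 and the third is November 16.
At the standard offset (UTC−10:00), 11:15 UTC − 10h = 01:15 Pelosa Prefecture standard time.
The standard-time date in Pelosa Prefecture, September 5, 2031, lies within the daylight-saving period (16 February – 16 November), so Pelosa Prefecture is on daylight time, UTC−09:00.
11:15 UTC − 9h = 02:15 Pelosa Prefecture.

02:15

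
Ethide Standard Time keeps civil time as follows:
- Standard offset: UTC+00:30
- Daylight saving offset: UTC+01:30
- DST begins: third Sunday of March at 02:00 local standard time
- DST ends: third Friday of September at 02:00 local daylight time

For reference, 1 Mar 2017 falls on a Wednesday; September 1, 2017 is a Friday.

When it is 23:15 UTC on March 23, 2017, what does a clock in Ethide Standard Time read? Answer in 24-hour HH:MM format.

00:45

1 March 2017 is a Wednesday, so the first Sunday is March 5 and the third is March 19.
1 September 2017 is a Friday, so the first Friday is September 1 and the third is September 15.
At the standard offset (UTC+00:30), 23:15 UTC + 0h30m = 23:45 Ethide Standard Time standard time.
Daylight saving runs 19 March – 15 September; the standard-time date in Ethide Standard Time, March 23, 2017, is inside that window, so Ethide Standard Time is at UTC+01:30.
23:15 UTC + 1h30m = 00:45 local (rolling into the next day, 24 March 2017).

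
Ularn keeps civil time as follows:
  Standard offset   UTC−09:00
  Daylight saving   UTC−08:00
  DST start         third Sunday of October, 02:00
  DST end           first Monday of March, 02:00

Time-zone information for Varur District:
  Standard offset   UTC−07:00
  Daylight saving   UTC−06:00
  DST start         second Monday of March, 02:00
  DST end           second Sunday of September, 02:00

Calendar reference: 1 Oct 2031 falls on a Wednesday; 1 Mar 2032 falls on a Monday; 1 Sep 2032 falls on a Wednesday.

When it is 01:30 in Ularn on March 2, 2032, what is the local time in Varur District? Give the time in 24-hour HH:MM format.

1 October 2031 is a Wednesday, so the first Sunday is October 5 and the third is October 19.
1 March 2032 is a Monday, so the first Monday is March 1.
Daylight saving runs 19 October 2031 – 1 March 2032; March 2, 2032 is outside that window, so Ularn is on standard time at UTC−09:00.
01:30 Ularn + 9h = 10:30 UTC.
1 March 2032 is a Monday, so the first Monday is March 1 and the second is March 8.
1 September 2032 is a Wednesday, so the first Sunday is September 5 and the second is September 12.
At the standard offset (UTC−07:00), 10:30 UTC − 7h = 03:30 Varur District standard time.
Daylight saving runs 8 March – 12 September; the standard-time date in Varur District, March 2, 2032, is outside that window, so Varur District is on standard time at UTC−07:00.
10:30 UTC − 7h = 03:30 Varur District.

03:30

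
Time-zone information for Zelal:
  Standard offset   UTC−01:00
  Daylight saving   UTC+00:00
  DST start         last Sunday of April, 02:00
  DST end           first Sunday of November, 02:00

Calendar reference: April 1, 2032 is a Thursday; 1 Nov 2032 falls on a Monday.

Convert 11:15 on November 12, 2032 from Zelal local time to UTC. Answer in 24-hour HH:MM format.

1 April 2032 is a Thursday, so Sundays fall on 4, 11, 18, 25; the last is April 25.
1 November 2032 is a Monday, so the first Sunday is November 7.
Daylight saving runs 25 April – 7 November; November 12, 2032 is outside that window, so Zelal is on standard time at UTC−01:00.
11:15 local + 1h = 12:15 UTC.

12:15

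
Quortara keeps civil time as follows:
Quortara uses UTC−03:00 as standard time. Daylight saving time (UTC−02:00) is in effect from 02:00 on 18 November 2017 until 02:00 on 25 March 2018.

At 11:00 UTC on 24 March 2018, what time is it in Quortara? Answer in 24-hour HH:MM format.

09:00

At the standard offset (UTC−03:00), 11:00 UTC − 3h = 08:00 Quortara standard time.
The standard-time date in Quortara, 24 March 2018, lies within the daylight-saving period (18 November 2017 – 25 March 2018), so Quortara is on daylight time, UTC−02:00.
11:00 UTC − 2h = 09:00 local.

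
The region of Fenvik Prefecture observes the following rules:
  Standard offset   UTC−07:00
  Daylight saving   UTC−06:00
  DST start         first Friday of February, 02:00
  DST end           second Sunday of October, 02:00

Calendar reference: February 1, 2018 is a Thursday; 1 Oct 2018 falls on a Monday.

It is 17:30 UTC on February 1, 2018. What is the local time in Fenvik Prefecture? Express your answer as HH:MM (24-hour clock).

1 February 2018 is a Thursday, so the first Friday is February 2.
1 October 2018 is a Monday, so the first Sunday is October 7 and the second is October 14.
At the standard offset (UTC−07:00), 17:30 UTC − 7h = 10:30 Fenvik Prefecture standard time.
Daylight saving runs 2 February – 14 October; the standard-time date in Fenvik Prefecture, February 1, 2018, is outside that window, so Fenvik Prefecture is on standard time at UTC−07:00.
17:30 UTC − 7h = 10:30 local.

10:30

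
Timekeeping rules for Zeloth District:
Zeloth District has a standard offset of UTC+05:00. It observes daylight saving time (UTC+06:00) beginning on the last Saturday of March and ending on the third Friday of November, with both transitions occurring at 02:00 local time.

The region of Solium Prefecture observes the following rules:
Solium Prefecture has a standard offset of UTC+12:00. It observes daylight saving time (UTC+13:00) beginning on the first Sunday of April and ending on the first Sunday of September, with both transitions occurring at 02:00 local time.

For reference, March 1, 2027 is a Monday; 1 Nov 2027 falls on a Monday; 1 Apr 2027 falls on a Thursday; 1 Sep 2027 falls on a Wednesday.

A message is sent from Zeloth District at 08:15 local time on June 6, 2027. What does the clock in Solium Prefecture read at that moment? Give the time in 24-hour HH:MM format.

1 March 2027 is a Monday, so Saturdays fall on 6, 13, 20, 27; the last is March 27.
1 November 2027 is a Monday, so the first Friday is November 5 and the third is November 19.
June 6, 2027 lies within the daylight-saving period (27 March – 19 November), so Zeloth District is on daylight time, UTC+06:00.
08:15 Zeloth District − 6h = 02:15 UTC.
1 April 2027 is a Thursday, so the first Sunday is April 4.
1 September 2027 is a Wednesday, so the first Sunday is September 5.
At the standard offset (UTC+12:00), 02:15 UTC + 12h = 14:15 Solium Prefecture standard time.
The standard-time date in Solium Prefecture, June 6, 2027, falls between 4 April and 5 September, so daylight saving is in effect and Solium Prefecture is at UTC+13:00.
02:15 UTC + 13h = 15:15 Solium Prefecture.

15:15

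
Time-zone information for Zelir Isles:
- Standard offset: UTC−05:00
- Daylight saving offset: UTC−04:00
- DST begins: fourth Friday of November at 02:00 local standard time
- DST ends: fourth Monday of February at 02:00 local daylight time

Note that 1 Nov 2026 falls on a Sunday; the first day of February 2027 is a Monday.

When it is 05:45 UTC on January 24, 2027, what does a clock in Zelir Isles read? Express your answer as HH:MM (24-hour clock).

01:45

1 November 2026 is a Sunday, so the first Friday is November 6 and the fourth is November 27.
1 February 2027 is a Monday, so the first Monday is February 1 and the fourth is February 22.
At the standard offset (UTC−05:00), 05:45 UTC − 5h = 00:45 Zelir Isles standard time.
Daylight saving runs 27 November 2026 – 22 February 2027; the standard-time date in Zelir Isles, January 24, 2027, is inside that window, so Zelir Isles is at UTC−04:00.
05:45 UTC − 4h = 01:45 local.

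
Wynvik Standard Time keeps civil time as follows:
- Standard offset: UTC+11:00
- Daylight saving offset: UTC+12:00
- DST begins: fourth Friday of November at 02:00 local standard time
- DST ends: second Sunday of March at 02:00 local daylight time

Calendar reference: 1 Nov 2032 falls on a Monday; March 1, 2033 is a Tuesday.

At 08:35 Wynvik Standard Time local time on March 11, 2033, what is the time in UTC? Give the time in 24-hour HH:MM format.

20:35

1 November 2032 is a Monday, so the first Friday is November 5 and the fourth is November 26.
1 March 2033 is a Tuesday, so the first Sunday is March 6 and the second is March 13.
Daylight saving runs 26 November 2032 – 13 March 2033; March 11, 2033 is inside that window, so Wynvik Standard Time is at UTC+12:00.
08:35 local − 12h = 20:35 UTC (rolling into the previous day, 10 March 2033).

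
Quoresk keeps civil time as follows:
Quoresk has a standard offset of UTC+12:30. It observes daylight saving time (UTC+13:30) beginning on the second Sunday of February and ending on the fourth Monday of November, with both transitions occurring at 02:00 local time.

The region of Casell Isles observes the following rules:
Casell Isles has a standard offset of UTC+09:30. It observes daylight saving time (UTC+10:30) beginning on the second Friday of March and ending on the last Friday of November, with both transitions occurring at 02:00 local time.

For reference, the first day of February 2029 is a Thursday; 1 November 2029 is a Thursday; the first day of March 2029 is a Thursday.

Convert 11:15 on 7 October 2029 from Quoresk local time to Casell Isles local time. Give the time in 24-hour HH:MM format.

08:15

1 February 2029 is a Thursday, so the first Sunday is February 4 and the second is February 11.
1 November 2029 is a Thursday, so the first Monday is November 5 and the fourth is November 26.
7 October 2029 lies within the daylight-saving period (11 February – 26 November), so Quoresk is on daylight time, UTC+13:30.
11:15 Quoresk − 13h30m = 21:45 UTC (rolling into the previous day, 6 October 2029).
1 March 2029 is a Thursday, so the first Friday is March 2 and the second is March 9.
1 November 2029 is a Thursday, so Fridays fall on 2, 9, 16, 23, 30; the last is November 30.
At the standard offset (UTC+09:30), 21:45 UTC + 9h30m = 07:15 Casell Isles standard time (rolling into the next day, 7 October 2029).
The standard-time date in Casell Isles, 7 October 2029, falls between 9 March and 30 November, so daylight saving is in effect and Casell Isles is at UTC+10:30.
21:45 UTC + 10h30m = 08:15 Casell Isles (rolling into the next day, 7 October 2029).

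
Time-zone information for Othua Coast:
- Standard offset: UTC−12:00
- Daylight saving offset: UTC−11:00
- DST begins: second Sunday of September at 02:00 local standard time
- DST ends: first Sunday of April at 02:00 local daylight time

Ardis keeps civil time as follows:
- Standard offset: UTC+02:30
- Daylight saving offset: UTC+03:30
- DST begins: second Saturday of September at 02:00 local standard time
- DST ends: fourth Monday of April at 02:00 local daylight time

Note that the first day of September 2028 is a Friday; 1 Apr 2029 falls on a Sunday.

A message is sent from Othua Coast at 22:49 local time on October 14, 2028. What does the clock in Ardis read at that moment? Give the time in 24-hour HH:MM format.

13:19

1 September 2028 is a Friday, so the first Sunday is September 3 and the second is September 10.
1 April 2029 is a Sunday, so the first Sunday is April 1.
October 14, 2028 falls between 10 September 2028 and 1 April 2029, so daylight saving is in effect and Othua Coast is at UTC−11:00.
22:49 Othua Coast + 11h = 09:49 UTC (rolling into the next day, 15 October 2028).
1 September 2028 is a Friday, so the first Saturday is September 2 and the second is September 9.
1 April 2029 is a Sunday, so the first Monday is April 2 and the fourth is April 23.
At the standard offset (UTC+02:30), 09:49 UTC + 2h30m = 12:19 Ardis standard time.
The standard-time date in Ardis, October 15, 2028, lies within the daylight-saving period (9 September 2028 – 23 April 2029), so Ardis is on daylight time, UTC+03:30.
09:49 UTC + 3h30m = 13:19 Ardis.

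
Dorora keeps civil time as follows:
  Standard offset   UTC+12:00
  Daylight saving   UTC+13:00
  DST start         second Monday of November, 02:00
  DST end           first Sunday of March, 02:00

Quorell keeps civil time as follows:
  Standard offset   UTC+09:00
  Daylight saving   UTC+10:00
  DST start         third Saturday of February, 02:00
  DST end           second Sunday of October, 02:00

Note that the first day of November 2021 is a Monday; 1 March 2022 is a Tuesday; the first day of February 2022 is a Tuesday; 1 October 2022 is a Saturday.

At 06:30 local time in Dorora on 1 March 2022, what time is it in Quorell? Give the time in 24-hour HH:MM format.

03:30

1 November 2021 is a Monday, so the first Monday is November 1 and the second is November 8.
1 March 2022 is a Tuesday, so the first Sunday is March 6.
1 March 2022 lies within the daylight-saving period (8 November 2021 – 6 March 2022), so Dorora is on daylight time, UTC+13:00.
06:30 Dorora − 13h = 17:30 UTC (rolling into the previous day, 28 February 2022).
1 February 2022 is a Tuesday, so the first Saturday is February 5 and the third is February 19.
1 October 2022 is a Saturday, so the first Sunday is October 2 and the second is October 9.
At the standard offset (UTC+09:00), 17:30 UTC + 9h = 02:30 Quorell standard time (rolling into the next day, 1 March 2022).
Daylight saving runs 19 February – 9 October; the standard-time date in Quorell, 1 March 2022, is inside that window, so Quorell is at UTC+10:00.
17:30 UTC + 10h = 03:30 Quorell (rolling into the next day, 1 March 2022).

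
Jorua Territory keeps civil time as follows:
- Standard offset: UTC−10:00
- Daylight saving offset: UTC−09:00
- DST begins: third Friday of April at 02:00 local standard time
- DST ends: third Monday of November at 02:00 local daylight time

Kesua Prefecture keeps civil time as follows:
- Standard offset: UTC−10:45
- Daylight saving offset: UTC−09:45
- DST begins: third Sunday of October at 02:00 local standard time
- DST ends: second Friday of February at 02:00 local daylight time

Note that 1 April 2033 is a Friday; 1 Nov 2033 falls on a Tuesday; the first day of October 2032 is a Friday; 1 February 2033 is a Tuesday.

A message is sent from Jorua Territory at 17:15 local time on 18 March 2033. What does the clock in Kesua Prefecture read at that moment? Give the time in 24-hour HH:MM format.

1 April 2033 is a Friday, so the first Friday is April 1 and the third is April 15.
1 November 2033 is a Tuesday, so the first Monday is November 7 and the third is November 21.
18 March 2033 is outside the daylight-saving period (15 April – 21 November), so Jorua Territory is on standard time, UTC−10:00.
17:15 Jorua Territory + 10h = 03:15 UTC (rolling into the next day, 19 March 2033).
1 October 2032 is a Friday, so the first Sunday is October 3 and the third is October 17.
1 February 2033 is a Tuesday, so the first Friday is February 4 and the second is February 11.
At the standard offset (UTC−10:45), 03:15 UTC − 10h45m = 16:30 Kesua Prefecture standard time (rolling into the previous day, 18 March 2033).
Daylight saving runs 17 October 2032 – 11 February 2033; the standard-time date in Kesua Prefecture, 18 March 2033, is outside that window, so Kesua Prefecture is on standard time at UTC−10:45.
03:15 UTC − 10h45m = 16:30 Kesua Prefecture (rolling into the previous day, 18 March 2033).

16:30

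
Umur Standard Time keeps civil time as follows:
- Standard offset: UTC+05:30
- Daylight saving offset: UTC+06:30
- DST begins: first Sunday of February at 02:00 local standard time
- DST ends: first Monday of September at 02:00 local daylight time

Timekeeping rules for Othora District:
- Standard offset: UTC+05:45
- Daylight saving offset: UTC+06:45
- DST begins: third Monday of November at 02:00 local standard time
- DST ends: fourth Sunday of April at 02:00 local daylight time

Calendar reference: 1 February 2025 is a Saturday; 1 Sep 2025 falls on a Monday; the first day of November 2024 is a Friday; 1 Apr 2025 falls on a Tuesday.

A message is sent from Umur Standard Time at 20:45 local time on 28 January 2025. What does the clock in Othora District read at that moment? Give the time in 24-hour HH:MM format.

22:00

1 February 2025 is a Saturday, so the first Sunday is February 2.
1 September 2025 is a Monday, so the first Monday is September 1.
Daylight saving runs 2 February – 1 September; 28 January 2025 is outside that window, so Umur Standard Time is on standard time at UTC+05:30.
20:45 Umur Standard Time − 5h30m = 15:15 UTC.
1 November 2024 is a Friday, so the first Monday is November 4 and the third is November 18.
1 April 2025 is a Tuesday, so the first Sunday is April 6 and the fourth is April 27.
At the standard offset (UTC+05:45), 15:15 UTC + 5h45m = 21:00 Othora District standard time.
The standard-time date in Othora District, 28 January 2025, falls between 18 November 2024 and 27 April 2025, so daylight saving is in effect and Othora District is at UTC+06:45.
15:15 UTC + 6h45m = 22:00 Othora District.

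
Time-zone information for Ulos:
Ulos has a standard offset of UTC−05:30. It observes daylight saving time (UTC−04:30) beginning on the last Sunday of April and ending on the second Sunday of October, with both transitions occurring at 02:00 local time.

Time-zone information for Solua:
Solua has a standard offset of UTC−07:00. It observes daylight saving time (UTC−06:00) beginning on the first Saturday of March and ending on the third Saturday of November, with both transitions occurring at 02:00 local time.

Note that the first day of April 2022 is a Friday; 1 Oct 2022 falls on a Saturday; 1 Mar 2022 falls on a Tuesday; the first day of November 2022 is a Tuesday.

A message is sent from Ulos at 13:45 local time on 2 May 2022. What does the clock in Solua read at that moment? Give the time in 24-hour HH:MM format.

1 April 2022 is a Friday, so Sundays fall on 3, 10, 17, 24; the last is April 24.
1 October 2022 is a Saturday, so the first Sunday is October 2 and the second is October 9.
Daylight saving runs 24 April – 9 October; 2 May 2022 is inside that window, so Ulos is at UTC−04:30.
13:45 Ulos + 4h30m = 18:15 UTC.
1 March 2022 is a Tuesday, so the first Saturday is March 5.
1 November 2022 is a Tuesday, so the first Saturday is November 5 and the third is November 19.
At the standard offset (UTC−07:00), 18:15 UTC − 7h = 11:15 Solua standard time.
Daylight saving runs 5 March – 19 November; the standard-time date in Solua, 2 May 2022, is inside that window, so Solua is at UTC−06:00.
18:15 UTC − 6h = 12:15 Solua.

12:15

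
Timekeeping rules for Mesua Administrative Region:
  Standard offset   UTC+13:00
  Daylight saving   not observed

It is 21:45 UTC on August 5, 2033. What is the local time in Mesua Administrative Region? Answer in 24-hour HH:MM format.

Mesua Administrative Region has no daylight saving, so its offset is UTC+13:00 year-round.
21:45 UTC + 13h = 10:45 local (rolling into the next day, 6 August 2033).

10:45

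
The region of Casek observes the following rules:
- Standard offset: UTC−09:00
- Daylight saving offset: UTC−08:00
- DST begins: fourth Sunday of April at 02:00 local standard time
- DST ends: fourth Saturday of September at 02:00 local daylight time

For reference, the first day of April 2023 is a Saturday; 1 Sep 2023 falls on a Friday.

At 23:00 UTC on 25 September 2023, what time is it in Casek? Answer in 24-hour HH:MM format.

14:00

1 April 2023 is a Saturday, so the first Sunday is April 2 and the fourth is April 23.
1 September 2023 is a Friday, so the first Saturday is September 2 and the fourth is September 23.
At the standard offset (UTC−09:00), 23:00 UTC − 9h = 14:00 Casek standard time.
Daylight saving runs 23 April – 23 September; the standard-time date in Casek, 25 September 2023, is outside that window, so Casek is on standard time at UTC−09:00.
23:00 UTC − 9h = 14:00 local.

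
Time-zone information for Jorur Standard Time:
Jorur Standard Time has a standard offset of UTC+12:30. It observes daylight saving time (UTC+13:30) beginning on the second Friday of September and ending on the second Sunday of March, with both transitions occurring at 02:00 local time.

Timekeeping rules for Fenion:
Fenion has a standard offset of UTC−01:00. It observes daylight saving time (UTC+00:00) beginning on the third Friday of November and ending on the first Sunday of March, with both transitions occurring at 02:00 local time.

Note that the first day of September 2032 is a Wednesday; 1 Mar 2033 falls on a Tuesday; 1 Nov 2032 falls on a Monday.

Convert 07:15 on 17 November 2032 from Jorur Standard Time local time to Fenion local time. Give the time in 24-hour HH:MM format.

16:45

1 September 2032 is a Wednesday, so the first Friday is September 3 and the second is September 10.
1 March 2033 is a Tuesday, so the first Sunday is March 6 and the second is March 13.
17 November 2032 falls between 10 September 2032 and 13 March 2033, so daylight saving is in effect and Jorur Standard Time is at UTC+13:30.
07:15 Jorur Standard Time − 13h30m = 17:45 UTC (rolling into the previous day, 16 November 2032).
1 November 2032 is a Monday, so the first Friday is November 5 and the third is November 19.
1 March 2033 is a Tuesday, so the first Sunday is March 6.
At the standard offset (UTC−01:00), 17:45 UTC − 1h = 16:45 Fenion standard time.
Daylight saving runs 19 November 2032 – 6 March 2033; the standard-time date in Fenion, 16 November 2032, is outside that window, so Fenion is on standard time at UTC−01:00.
17:45 UTC − 1h = 16:45 Fenion.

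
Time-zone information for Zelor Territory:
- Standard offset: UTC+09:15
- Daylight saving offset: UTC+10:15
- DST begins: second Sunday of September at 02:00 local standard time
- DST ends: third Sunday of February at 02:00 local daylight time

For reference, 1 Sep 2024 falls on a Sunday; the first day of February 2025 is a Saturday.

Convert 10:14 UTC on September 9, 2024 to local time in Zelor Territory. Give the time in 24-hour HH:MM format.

1 September 2024 is a Sunday, so the first Sunday is September 1 and the second is September 8.
1 February 2025 is a Saturday, so the first Sunday is February 2 and the third is February 16.
At the standard offset (UTC+09:15), 10:14 UTC + 9h15m = 19:29 Zelor Territory standard time.
Daylight saving runs 8 September 2024 – 16 February 2025; the standard-time date in Zelor Territory, September 9, 2024, is inside that window, so Zelor Territory is at UTC+10:15.
10:14 UTC + 10h15m = 20:29 local.

20:29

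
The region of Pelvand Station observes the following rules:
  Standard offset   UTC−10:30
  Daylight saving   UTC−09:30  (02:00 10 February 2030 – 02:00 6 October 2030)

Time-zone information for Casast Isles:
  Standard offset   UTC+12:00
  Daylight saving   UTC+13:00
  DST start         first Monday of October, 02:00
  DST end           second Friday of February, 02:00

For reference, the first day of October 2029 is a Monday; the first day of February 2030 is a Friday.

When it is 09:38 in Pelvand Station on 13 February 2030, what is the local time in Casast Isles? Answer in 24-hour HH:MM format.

Daylight saving runs 10 February – 6 October; 13 February 2030 is inside that window, so Pelvand Station is at UTC−09:30.
09:38 Pelvand Station + 9h30m = 19:08 UTC.
1 October 2029 is a Monday, so the first Monday is October 1.
1 February 2030 is a Friday, so the first Friday is February 1 and the second is February 8.
At the standard offset (UTC+12:00), 19:08 UTC + 12h = 07:08 Casast Isles standard time (rolling into the next day, 14 February 2030).
The standard-time date in Casast Isles, 14 February 2030, does not fall between 1 October 2029 and 8 February 2030, so daylight saving is not in effect and Casast Isles is at UTC+12:00.
19:08 UTC + 12h = 07:08 Casast Isles (rolling into the next day, 14 February 2030).

07:08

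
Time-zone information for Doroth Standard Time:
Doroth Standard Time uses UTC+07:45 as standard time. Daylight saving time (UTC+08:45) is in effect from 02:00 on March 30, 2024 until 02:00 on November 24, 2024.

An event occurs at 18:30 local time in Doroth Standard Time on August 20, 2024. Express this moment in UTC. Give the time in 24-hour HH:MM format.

Daylight saving runs 30 March – 24 November; August 20, 2024 is inside that window, so Doroth Standard Time is at UTC+08:45.
18:30 local − 8h45m = 09:45 UTC.

09:45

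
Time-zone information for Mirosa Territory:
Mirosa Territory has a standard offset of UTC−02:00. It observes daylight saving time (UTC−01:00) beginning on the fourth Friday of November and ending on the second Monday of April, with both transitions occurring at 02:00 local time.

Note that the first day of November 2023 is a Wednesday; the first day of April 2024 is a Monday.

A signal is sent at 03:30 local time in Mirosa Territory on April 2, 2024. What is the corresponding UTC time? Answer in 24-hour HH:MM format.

04:30

1 November 2023 is a Wednesday, so the first Friday is November 3 and the fourth is November 24.
1 April 2024 is a Monday, so the first Monday is April 1 and the second is April 8.
Daylight saving runs 24 November 2023 – 8 April 2024; April 2, 2024 is inside that window, so Mirosa Territory is at UTC−01:00.
03:30 local + 1h = 04:30 UTC.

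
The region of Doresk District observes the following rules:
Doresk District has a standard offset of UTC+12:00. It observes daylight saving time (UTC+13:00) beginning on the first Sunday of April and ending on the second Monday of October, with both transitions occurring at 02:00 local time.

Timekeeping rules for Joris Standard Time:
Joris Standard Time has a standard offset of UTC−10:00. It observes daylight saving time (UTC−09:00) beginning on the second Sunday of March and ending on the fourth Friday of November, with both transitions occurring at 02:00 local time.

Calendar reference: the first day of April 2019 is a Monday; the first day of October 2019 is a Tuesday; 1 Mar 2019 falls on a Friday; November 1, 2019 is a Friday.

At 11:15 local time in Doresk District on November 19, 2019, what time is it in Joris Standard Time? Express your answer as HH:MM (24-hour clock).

14:15

1 April 2019 is a Monday, so the first Sunday is April 7.
1 October 2019 is a Tuesday, so the first Monday is October 7 and the second is October 14.
November 19, 2019 does not fall between 7 April and 14 October, so daylight saving is not in effect and Doresk District is at UTC+12:00.
11:15 Doresk District − 12h = 23:15 UTC (rolling into the previous day, 18 November 2019).
1 March 2019 is a Friday, so the first Sunday is March 3 and the second is March 10.
1 November 2019 is a Friday, so the first Friday is November 1 and the fourth is November 22.
At the standard offset (UTC−10:00), 23:15 UTC − 10h = 13:15 Joris Standard Time standard time.
The standard-time date in Joris Standard Time, November 18, 2019, falls between 10 March and 22 November, so daylight saving is in effect and Joris Standard Time is at UTC−09:00.
23:15 UTC − 9h = 14:15 Joris Standard Time.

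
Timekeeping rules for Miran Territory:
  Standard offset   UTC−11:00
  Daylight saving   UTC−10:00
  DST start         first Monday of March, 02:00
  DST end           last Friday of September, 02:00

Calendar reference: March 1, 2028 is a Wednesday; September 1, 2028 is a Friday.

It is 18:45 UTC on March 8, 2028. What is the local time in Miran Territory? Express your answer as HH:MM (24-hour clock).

08:45

1 March 2028 is a Wednesday, so the first Monday is March 6.
1 September 2028 is a Friday, so Fridays fall on 1, 8, 15, 22, 29; the last is September 29.
At the standard offset (UTC−11:00), 18:45 UTC − 11h = 07:45 Miran Territory standard time.
Daylight saving runs 6 March – 29 September; the standard-time date in Miran Territory, March 8, 2028, is inside that window, so Miran Territory is at UTC−10:00.
18:45 UTC − 10h = 08:45 local.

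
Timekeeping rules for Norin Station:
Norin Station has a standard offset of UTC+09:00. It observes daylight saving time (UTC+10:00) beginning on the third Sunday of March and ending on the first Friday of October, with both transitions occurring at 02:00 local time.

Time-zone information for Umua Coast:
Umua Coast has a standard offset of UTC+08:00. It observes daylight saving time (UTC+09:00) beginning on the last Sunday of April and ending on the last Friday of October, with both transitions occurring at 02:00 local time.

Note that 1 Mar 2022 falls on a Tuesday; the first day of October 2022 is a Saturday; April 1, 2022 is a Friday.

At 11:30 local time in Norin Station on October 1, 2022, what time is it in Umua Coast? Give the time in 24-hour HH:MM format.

10:30

1 March 2022 is a Tuesday, so the first Sunday is March 6 and the third is March 20.
1 October 2022 is a Saturday, so the first Friday is October 7.
October 1, 2022 lies within the daylight-saving period (20 March – 7 October), so Norin Station is on daylight time, UTC+10:00.
11:30 Norin Station − 10h = 01:30 UTC.
1 April 2022 is a Friday, so Sundays fall on 3, 10, 17, 24; the last is April 24.
1 October 2022 is a Saturday, so Fridays fall on 7, 14, 21, 28; the last is October 28.
At the standard offset (UTC+08:00), 01:30 UTC + 8h = 09:30 Umua Coast standard time.
The standard-time date in Umua Coast, October 1, 2022, falls between 24 April and 28 October, so daylight saving is in effect and Umua Coast is at UTC+09:00.
01:30 UTC + 9h = 10:30 Umua Coast.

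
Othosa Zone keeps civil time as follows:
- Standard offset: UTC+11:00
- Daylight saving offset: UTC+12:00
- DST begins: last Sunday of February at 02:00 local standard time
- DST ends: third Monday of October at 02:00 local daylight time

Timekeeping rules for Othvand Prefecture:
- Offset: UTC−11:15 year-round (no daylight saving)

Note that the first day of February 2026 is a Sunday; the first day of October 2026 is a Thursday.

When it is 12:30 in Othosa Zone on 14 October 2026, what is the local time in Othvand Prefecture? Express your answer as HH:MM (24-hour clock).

1 February 2026 is a Sunday, so Sundays fall on 1, 8, 15, 22; the last is February 22.
1 October 2026 is a Thursday, so the first Monday is October 5 and the third is October 19.
14 October 2026 lies within the daylight-saving period (22 February – 19 October), so Othosa Zone is on daylight time, UTC+12:00.
12:30 Othosa Zone − 12h = 00:30 UTC.
Othvand Prefecture has no daylight saving, so its offset is UTC−11:15 year-round.
00:30 UTC − 11h15m = 13:15 Othvand Prefecture (rolling into the previous day, 13 October 2026).

13:15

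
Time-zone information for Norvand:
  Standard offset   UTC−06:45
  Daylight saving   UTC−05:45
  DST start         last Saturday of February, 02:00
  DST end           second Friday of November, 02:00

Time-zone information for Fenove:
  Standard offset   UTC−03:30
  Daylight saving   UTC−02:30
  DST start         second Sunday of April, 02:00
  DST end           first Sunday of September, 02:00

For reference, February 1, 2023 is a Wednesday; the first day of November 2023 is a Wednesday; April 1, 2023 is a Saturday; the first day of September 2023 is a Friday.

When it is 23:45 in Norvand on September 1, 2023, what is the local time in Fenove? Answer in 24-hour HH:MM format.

03:00

1 February 2023 is a Wednesday, so Saturdays fall on 4, 11, 18, 25; the last is February 25.
1 November 2023 is a Wednesday, so the first Friday is November 3 and the second is November 10.
September 1, 2023 falls between 25 February and 10 November, so daylight saving is in effect and Norvand is at UTC−05:45.
23:45 Norvand + 5h45m = 05:30 UTC (rolling into the next day, 2 September 2023).
1 April 2023 is a Saturday, so the first Sunday is April 2 and the second is April 9.
1 September 2023 is a Friday, so the first Sunday is September 3.
At the standard offset (UTC−03:30), 05:30 UTC − 3h30m = 02:00 Fenove standard time.
Daylight saving runs 9 April – 3 September; the standard-time date in Fenove, September 2, 2023, is inside that window, so Fenove is at UTC−02:30.
05:30 UTC − 2h30m = 03:00 Fenove.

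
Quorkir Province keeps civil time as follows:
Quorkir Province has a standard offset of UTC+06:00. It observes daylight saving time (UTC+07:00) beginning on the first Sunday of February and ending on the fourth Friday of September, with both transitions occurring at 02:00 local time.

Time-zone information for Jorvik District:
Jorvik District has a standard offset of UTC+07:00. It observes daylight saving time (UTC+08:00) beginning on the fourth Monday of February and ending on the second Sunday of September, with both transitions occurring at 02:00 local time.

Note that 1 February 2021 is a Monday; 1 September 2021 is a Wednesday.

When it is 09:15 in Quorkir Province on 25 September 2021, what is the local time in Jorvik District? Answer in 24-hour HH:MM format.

1 February 2021 is a Monday, so the first Sunday is February 7.
1 September 2021 is a Wednesday, so the first Friday is September 3 and the fourth is September 24.
25 September 2021 is outside the daylight-saving period (7 February – 24 September), so Quorkir Province is on standard time, UTC+06:00.
09:15 Quorkir Province − 6h = 03:15 UTC.
1 February 2021 is a Monday, so the first Monday is February 1 and the fourth is February 22.
1 September 2021 is a Wednesday, so the first Sunday is September 5 and the second is September 12.
At the standard offset (UTC+07:00), 03:15 UTC + 7h = 10:15 Jorvik District standard time.
The standard-time date in Jorvik District, 25 September 2021, is outside the daylight-saving period (22 February – 12 September), so Jorvik District is on standard time, UTC+07:00.
03:15 UTC + 7h = 10:15 Jorvik District.

10:15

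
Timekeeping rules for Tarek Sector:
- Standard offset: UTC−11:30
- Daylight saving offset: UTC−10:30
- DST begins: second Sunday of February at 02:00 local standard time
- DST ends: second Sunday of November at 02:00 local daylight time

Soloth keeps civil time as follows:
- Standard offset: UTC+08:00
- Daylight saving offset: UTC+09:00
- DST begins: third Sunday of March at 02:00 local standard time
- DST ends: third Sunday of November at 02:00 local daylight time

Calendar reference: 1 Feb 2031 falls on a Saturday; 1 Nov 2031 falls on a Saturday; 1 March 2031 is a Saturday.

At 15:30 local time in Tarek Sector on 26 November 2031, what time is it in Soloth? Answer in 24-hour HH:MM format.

1 February 2031 is a Saturday, so the first Sunday is February 2 and the second is February 9.
1 November 2031 is a Saturday, so the first Sunday is November 2 and the second is November 9.
26 November 2031 does not fall between 9 February and 9 November, so daylight saving is not in effect and Tarek Sector is at UTC−11:30.
15:30 Tarek Sector + 11h30m = 03:00 UTC (rolling into the next day, 27 November 2031).
1 March 2031 is a Saturday, so the first Sunday is March 2 and the third is March 16.
1 November 2031 is a Saturday, so the first Sunday is November 2 and the third is November 16.
At the standard offset (UTC+08:00), 03:00 UTC + 8h = 11:00 Soloth standard time.
The standard-time date in Soloth, 27 November 2031, does not fall between 16 March and 16 November, so daylight saving is not in effect and Soloth is at UTC+08:00.
03:00 UTC + 8h = 11:00 Soloth.

11:00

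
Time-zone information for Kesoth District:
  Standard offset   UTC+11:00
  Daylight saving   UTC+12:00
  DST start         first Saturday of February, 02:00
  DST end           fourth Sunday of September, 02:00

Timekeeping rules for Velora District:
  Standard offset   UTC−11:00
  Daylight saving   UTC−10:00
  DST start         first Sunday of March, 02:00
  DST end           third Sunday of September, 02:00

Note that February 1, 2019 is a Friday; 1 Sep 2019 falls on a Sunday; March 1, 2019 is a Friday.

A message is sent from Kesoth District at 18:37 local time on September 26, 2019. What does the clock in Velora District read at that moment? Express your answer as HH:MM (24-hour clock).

1 February 2019 is a Friday, so the first Saturday is February 2.
1 September 2019 is a Sunday, so the first Sunday is September 1 and the fourth is September 22.
September 26, 2019 does not fall between 2 February and 22 September, so daylight saving is not in effect and Kesoth District is at UTC+11:00.
18:37 Kesoth District − 11h = 07:37 UTC.
1 March 2019 is a Friday, so the first Sunday is March 3.
1 September 2019 is a Sunday, so the first Sunday is September 1 and the third is September 15.
At the standard offset (UTC−11:00), 07:37 UTC − 11h = 20:37 Velora District standard time (rolling into the previous day, 25 September 2019).
The standard-time date in Velora District, September 25, 2019, does not fall between 3 March and 15 September, so daylight saving is not in effect and Velora District is at UTC−11:00.
07:37 UTC − 11h = 20:37 Velora District (rolling into the previous day, 25 September 2019).

20:37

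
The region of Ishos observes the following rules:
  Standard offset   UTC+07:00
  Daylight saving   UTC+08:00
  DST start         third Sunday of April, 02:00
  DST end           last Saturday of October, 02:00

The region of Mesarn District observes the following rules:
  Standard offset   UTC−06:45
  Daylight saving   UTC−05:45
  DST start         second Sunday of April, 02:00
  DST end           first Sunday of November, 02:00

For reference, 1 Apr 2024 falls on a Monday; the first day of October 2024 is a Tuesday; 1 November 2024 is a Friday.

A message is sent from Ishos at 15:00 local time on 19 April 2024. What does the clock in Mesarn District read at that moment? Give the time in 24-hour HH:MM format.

02:15

1 April 2024 is a Monday, so the first Sunday is April 7 and the third is April 21.
1 October 2024 is a Tuesday, so Saturdays fall on 5, 12, 19, 26; the last is October 26.
19 April 2024 does not fall between 21 April and 26 October, so daylight saving is not in effect and Ishos is at UTC+07:00.
15:00 Ishos − 7h = 08:00 UTC.
1 April 2024 is a Monday, so the first Sunday is April 7 and the second is April 14.
1 November 2024 is a Friday, so the first Sunday is November 3.
At the standard offset (UTC−06:45), 08:00 UTC − 6h45m = 01:15 Mesarn District standard time.
The standard-time date in Mesarn District, 19 April 2024, lies within the daylight-saving period (14 April – 3 November), so Mesarn District is on daylight time, UTC−05:45.
08:00 UTC − 5h45m = 02:15 Mesarn District.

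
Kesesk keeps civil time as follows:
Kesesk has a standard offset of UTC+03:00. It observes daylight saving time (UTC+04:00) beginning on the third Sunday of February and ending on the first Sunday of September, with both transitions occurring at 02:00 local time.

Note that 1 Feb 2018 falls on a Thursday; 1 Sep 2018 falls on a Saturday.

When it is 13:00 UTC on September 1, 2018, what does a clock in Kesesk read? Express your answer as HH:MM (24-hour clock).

17:00

1 February 2018 is a Thursday, so the first Sunday is February 4 and the third is February 18.
1 September 2018 is a Saturday, so the first Sunday is September 2.
At the standard offset (UTC+03:00), 13:00 UTC + 3h = 16:00 Kesesk standard time.
The standard-time date in Kesesk, September 1, 2018, lies within the daylight-saving period (18 February – 2 September), so Kesesk is on daylight time, UTC+04:00.
13:00 UTC + 4h = 17:00 local.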